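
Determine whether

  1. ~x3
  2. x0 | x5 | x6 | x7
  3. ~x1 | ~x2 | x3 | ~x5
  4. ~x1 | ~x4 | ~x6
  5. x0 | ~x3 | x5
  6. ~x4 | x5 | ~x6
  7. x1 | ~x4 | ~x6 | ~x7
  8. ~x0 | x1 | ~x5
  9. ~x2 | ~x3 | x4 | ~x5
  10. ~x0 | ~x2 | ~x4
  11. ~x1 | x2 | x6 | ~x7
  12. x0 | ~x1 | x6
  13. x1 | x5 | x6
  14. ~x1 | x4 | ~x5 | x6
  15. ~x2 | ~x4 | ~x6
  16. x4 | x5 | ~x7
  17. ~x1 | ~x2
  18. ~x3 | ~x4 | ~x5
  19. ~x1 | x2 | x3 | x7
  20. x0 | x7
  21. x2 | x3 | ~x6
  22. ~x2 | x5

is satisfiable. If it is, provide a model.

x0: False, x1: False, x2: True, x3: False, x4: False, x5: True, x6: True, x7: True

Unit clause (~x3) forces x3 = False.
Set x0 = False.
  then (x0 | x7) forces x7 = True.
Set x1 = False.
Set x2 = True.
  then (~x2 | x5) forces x5 = True.
Set x4 = False.
Set x6 = True.
All clauses satisfied.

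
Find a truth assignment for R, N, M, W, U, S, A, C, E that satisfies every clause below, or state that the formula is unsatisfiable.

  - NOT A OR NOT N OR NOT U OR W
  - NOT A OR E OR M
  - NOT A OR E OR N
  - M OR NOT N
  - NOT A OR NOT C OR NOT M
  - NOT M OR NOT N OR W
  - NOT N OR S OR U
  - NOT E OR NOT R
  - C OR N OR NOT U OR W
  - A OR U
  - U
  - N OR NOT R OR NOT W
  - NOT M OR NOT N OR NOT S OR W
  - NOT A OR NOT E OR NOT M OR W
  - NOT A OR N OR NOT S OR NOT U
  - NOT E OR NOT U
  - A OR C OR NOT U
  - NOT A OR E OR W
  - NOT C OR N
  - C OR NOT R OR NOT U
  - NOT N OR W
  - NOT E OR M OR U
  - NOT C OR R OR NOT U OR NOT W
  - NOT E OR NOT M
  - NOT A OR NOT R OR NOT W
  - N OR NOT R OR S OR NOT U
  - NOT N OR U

Unit clause (U) forces U = True.
In (NOT E OR NOT U) only NOT E is left, so E = False.
Set R = True.
  then (C OR NOT R OR NOT U) forces C = True.
  then (NOT C OR N) forces N = True.
  then (NOT N OR W) forces W = True.
  then (NOT A OR NOT R OR NOT W) forces A = False.
  then (M OR NOT N) forces M = True.
Set S = False.
All clauses satisfied.

R: True, N: True, M: True, W: True, U: True, S: False, A: False, C: True, E: False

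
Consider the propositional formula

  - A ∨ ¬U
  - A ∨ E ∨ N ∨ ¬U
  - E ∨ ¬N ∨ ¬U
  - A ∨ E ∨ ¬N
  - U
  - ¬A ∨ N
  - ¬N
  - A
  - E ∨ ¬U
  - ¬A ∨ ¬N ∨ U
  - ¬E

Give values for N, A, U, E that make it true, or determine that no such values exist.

No satisfying assignment exists.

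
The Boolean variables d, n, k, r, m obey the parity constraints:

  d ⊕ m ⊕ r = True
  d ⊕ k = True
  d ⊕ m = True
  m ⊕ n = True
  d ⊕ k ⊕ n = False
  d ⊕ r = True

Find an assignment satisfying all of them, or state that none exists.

d=T, n=T, k=F, r=F, m=F

d ⊕ m ⊕ r = T ⊕ F ⊕ F = True ✓
d ⊕ k = T ⊕ F = True ✓
d ⊕ m = T ⊕ F = True ✓
m ⊕ n = F ⊕ T = True ✓
d ⊕ k ⊕ n = T ⊕ F ⊕ T = False ✓
d ⊕ r = T ⊕ F = True ✓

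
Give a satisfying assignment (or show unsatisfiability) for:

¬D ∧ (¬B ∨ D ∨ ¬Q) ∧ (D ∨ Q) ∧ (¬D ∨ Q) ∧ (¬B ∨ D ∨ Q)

D = False; Q = True; B = False

Unit clause (¬D) forces D = False.
In (D ∨ Q) only Q is left, so Q = True.
In (¬B ∨ D ∨ ¬Q) only ¬B is left, so B = False.
Check each clause:
  (¬D): ¬D holds.
  (¬B ∨ D ∨ ¬Q): ¬B holds.
  (D ∨ Q): Q holds.
  (¬D ∨ Q): ¬D holds.
  (¬B ∨ D ∨ Q): ¬B holds.
All clauses satisfied.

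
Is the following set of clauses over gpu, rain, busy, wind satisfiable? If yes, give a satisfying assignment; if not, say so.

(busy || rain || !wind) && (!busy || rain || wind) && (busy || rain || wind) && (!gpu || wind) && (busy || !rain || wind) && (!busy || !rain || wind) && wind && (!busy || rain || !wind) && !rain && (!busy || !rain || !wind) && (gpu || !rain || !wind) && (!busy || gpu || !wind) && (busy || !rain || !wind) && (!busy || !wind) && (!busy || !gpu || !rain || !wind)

Case rain = True:
  Clause (!rain) is falsified — contradiction.
Case rain = False:
  (wind) forces wind = True.
  (busy || rain || !wind) forces busy = True.
  Clause (!busy || rain || !wind) is falsified — contradiction.
Both cases fail, so the formula is unsatisfiable.

No satisfying assignment exists.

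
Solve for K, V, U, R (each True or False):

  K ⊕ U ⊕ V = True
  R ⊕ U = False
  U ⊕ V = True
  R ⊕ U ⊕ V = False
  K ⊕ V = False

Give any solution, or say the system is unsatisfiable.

K = False, V = False, U = True, R = True

K ⊕ U ⊕ V = F ⊕ T ⊕ F = True ✓
R ⊕ U = T ⊕ T = False ✓
U ⊕ V = T ⊕ F = True ✓
R ⊕ U ⊕ V = T ⊕ T ⊕ F = False ✓
K ⊕ V = F ⊕ F = False ✓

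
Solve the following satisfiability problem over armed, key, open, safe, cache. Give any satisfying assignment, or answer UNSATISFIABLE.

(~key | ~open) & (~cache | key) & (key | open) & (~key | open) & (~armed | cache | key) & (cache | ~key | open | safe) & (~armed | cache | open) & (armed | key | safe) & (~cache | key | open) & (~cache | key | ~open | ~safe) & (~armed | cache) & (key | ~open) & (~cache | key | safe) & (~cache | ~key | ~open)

Case open = True:
  (~key | ~open) forces key = False.
  Clause (key | ~open) is falsified — contradiction.
Case open = False:
  (key | open) forces key = True.
  Clause (~key | open) is falsified — contradiction.
Both cases fail, so the formula is unsatisfiable.

The formula is unsatisfiable.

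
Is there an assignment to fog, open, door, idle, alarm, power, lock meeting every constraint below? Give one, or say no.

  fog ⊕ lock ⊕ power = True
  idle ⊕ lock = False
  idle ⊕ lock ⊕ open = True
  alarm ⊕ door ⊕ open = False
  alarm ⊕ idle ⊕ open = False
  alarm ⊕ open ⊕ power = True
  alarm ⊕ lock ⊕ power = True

fog: False, open: True, door: True, idle: True, alarm: False, power: False, lock: True

fog ⊕ lock ⊕ power = F ⊕ T ⊕ F = True ✓
idle ⊕ lock = T ⊕ T = False ✓
idle ⊕ lock ⊕ open = T ⊕ T ⊕ T = True ✓
alarm ⊕ door ⊕ open = F ⊕ T ⊕ T = False ✓
alarm ⊕ idle ⊕ open = F ⊕ T ⊕ T = False ✓
alarm ⊕ open ⊕ power = F ⊕ T ⊕ F = True ✓
alarm ⊕ lock ⊕ power = F ⊕ T ⊕ F = True ✓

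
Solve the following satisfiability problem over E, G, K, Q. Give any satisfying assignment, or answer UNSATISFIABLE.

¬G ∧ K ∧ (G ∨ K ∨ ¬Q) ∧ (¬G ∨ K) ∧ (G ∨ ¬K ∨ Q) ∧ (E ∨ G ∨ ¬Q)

E: True; G: False; K: True; Q: True

Unit clause (¬G) forces G = False.
Unit clause (K) forces K = True.
In (G ∨ ¬K ∨ Q) only Q is left, so Q = True.
In (E ∨ G ∨ ¬Q) only E is left, so E = True.
Check each clause:
  (¬G): ¬G holds.
  (K): K holds.
  (G ∨ K ∨ ¬Q): K holds.
  (¬G ∨ K): ¬G holds.
  (G ∨ ¬K ∨ Q): Q holds.
  (E ∨ G ∨ ¬Q): E holds.
All clauses satisfied.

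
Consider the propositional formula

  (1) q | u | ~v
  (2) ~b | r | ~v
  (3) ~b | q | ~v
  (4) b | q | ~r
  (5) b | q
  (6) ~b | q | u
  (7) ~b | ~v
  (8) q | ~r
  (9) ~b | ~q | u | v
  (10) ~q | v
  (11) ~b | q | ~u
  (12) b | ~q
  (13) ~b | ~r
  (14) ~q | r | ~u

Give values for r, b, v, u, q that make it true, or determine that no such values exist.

Case b = True:
  (~b | ~v) forces v = False.
  (~q | v) forces q = False.
  (~b | q | u) forces u = True.
  Clause (~b | q | ~u) is falsified — contradiction.
Case b = False:
  (b | q) forces q = True.
  Clause (b | ~q) is falsified — contradiction.
Both cases fail, so the formula is unsatisfiable.

The formula is unsatisfiable.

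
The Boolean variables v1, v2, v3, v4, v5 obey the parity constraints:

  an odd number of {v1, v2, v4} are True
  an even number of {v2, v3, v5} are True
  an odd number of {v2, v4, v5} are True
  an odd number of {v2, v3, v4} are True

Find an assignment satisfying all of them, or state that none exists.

v1 = True, v2 = False, v3 = True, v4 = False, v5 = True

{v1, v2, v4}: 1 true → odd ✓
{v2, v3, v5}: 2 true → even ✓
{v2, v4, v5}: 1 true → odd ✓
{v2, v3, v4}: 1 true → odd ✓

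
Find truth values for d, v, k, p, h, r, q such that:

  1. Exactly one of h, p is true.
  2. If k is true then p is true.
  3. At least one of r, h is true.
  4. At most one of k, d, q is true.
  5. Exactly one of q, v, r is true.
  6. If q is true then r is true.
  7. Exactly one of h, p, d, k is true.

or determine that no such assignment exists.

d = False; v = False; k = False; p = True; h = False; r = True; q = False

  (1) {h, p}: 1 true — exactly one ✓
  (2) k=F ⇒ p: vacuous ✓
  (3) {r, h}: 1 true — at least one ✓
  (4) {k, d, q}: 0 true — at most one ✓
  (5) {q, v, r}: 1 true — exactly one ✓
  (6) q=F ⇒ r: vacuous ✓
  (7) {h, p, d, k}: 1 true — exactly one ✓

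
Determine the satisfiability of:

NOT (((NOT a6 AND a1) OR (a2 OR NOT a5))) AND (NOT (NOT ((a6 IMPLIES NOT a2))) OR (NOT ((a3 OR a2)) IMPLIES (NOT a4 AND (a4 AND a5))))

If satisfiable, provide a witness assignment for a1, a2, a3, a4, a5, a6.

a1: False; a2: False; a3: True; a4: True; a5: True; a6: False

  NOT (((NOT a6 AND a1) OR (a2 OR NOT a5))) = True
    (NOT a6 AND a1) OR (a2 OR NOT a5) = False
      NOT a6 AND a1 = False
        NOT a6 = True
      a2 OR NOT a5 = False
        NOT a5 = False
  NOT (NOT ((a6 IMPLIES NOT a2))) OR (NOT ((a3 OR a2)) IMPLIES (NOT a4 AND (a4 AND a5))) = True
    NOT (NOT ((a6 IMPLIES NOT a2))) = True
      NOT ((a6 IMPLIES NOT a2)) = False
        a6 IMPLIES NOT a2 = True
          NOT a2 = True
    NOT ((a3 OR a2)) IMPLIES (NOT a4 AND (a4 AND a5)) = True
      NOT ((a3 OR a2)) = False
        a3 OR a2 = True
      NOT a4 AND (a4 AND a5) = False
        NOT a4 = False
        a4 AND a5 = True
Both conjuncts True, so the formula holds.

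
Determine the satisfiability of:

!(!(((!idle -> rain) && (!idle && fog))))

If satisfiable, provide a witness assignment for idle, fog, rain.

idle=F, fog=T, rain=T

  !(!(((!idle -> rain) && (!idle && fog)))) = True
    !(((!idle -> rain) && (!idle && fog))) = False
      (!idle -> rain) && (!idle && fog) = True
        !idle -> rain = True
          !idle = True
        !idle && fog = True
          !idle = True
The formula evaluates to True.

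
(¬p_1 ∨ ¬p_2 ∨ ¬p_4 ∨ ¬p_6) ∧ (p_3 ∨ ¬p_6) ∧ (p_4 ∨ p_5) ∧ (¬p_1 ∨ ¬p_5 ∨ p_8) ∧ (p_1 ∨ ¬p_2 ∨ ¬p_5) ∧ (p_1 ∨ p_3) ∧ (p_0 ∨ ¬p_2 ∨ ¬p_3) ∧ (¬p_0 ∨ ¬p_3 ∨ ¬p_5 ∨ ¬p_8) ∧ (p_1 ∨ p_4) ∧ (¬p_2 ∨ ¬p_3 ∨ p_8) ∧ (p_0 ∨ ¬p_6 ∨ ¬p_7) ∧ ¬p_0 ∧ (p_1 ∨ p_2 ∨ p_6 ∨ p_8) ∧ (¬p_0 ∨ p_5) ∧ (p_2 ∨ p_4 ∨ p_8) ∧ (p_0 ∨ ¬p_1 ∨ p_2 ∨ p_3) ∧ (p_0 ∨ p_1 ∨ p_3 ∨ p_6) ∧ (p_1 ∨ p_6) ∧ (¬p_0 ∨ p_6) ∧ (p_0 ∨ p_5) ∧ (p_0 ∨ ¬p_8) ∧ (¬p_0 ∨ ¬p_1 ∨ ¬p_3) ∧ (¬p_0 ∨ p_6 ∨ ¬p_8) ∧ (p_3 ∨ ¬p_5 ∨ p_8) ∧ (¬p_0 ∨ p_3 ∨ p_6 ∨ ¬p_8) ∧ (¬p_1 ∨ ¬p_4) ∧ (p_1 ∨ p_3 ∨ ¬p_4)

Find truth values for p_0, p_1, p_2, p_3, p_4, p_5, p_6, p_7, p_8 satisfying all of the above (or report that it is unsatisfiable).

p_0 = False, p_1 = False, p_2 = False, p_3 = True, p_4 = True, p_5 = True, p_6 = True, p_7 = False, p_8 = False

Unit clause (¬p_0) forces p_0 = False.
In (p_0 ∨ p_5) only p_5 is left, so p_5 = True.
In (p_0 ∨ ¬p_8) only ¬p_8 is left, so p_8 = False.
In (p_3 ∨ ¬p_5 ∨ p_8) only p_3 is left, so p_3 = True.
In (¬p_1 ∨ ¬p_5 ∨ p_8) only ¬p_1 is left, so p_1 = False.
In (p_1 ∨ ¬p_2 ∨ ¬p_5) only ¬p_2 is left, so p_2 = False.
In (p_1 ∨ p_4) only p_4 is left, so p_4 = True.
In (p_1 ∨ p_2 ∨ p_6 ∨ p_8) only p_6 is left, so p_6 = True.
In (p_0 ∨ ¬p_6 ∨ ¬p_7) only ¬p_7 is left, so p_7 = False.
All clauses satisfied.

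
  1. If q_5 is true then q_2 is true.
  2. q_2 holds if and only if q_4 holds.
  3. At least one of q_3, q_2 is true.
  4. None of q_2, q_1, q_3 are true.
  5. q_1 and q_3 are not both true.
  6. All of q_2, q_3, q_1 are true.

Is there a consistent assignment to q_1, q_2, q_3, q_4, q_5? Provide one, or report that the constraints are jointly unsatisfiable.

The formula is unsatisfiable.

Case q_1 = True:
  Constraint (4) is violated (q_1=T) — contradiction.
Case q_1 = False:
  Constraint (6) is violated (q_1=F) — contradiction.
Both cases fail — unsatisfiable.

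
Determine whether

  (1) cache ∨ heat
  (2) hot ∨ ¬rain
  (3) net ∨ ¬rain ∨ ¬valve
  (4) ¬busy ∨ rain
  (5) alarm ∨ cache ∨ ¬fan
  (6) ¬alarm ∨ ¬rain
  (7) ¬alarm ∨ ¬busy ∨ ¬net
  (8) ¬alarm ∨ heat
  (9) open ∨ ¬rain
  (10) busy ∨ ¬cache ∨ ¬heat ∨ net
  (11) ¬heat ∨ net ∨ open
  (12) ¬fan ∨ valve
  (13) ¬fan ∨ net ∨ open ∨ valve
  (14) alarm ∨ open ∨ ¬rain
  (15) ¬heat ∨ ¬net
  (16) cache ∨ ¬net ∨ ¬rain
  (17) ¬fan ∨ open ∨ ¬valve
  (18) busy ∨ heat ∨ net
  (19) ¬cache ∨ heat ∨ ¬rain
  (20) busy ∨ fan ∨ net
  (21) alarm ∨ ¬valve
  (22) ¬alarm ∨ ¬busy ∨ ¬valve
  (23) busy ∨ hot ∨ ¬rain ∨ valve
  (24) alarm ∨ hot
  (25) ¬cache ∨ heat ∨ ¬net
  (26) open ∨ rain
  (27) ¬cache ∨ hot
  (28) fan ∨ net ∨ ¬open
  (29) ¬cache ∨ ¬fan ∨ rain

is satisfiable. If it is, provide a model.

hot = False; busy = False; valve = True; rain = False; cache = False; net = False; alarm = True; fan = True; open = True; heat = True

Set hot = False.
  then (hot ∨ ¬rain) forces rain = False.
  then (¬busy ∨ rain) forces busy = False.
  then (alarm ∨ hot) forces alarm = True.
  then (open ∨ rain) forces open = True.
  then (¬cache ∨ hot) forces cache = False.
  then (cache ∨ heat) forces heat = True.
  then (¬heat ∨ ¬net) forces net = False.
  then (busy ∨ fan ∨ net) forces fan = True.
  then (¬fan ∨ valve) forces valve = True.
All clauses satisfied.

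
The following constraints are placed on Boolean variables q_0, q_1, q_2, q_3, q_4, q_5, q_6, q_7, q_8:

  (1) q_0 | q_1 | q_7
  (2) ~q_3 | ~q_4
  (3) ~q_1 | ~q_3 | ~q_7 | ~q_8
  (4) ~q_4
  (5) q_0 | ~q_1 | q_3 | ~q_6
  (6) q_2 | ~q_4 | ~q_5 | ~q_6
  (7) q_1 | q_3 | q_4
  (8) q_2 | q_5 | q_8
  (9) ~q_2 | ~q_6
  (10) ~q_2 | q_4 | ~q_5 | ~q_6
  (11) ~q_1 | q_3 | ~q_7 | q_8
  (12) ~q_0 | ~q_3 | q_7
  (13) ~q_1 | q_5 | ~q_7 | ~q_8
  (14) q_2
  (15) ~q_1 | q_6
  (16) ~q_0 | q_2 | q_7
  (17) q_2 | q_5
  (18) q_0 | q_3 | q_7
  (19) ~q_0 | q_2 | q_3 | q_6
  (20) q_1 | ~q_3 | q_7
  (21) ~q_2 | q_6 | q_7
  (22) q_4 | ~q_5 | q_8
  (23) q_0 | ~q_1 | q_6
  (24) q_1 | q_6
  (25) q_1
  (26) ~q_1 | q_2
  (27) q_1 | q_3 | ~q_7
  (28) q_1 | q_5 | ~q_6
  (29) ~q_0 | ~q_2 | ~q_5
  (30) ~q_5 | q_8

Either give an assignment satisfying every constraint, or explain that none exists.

Case q_1 = True:
  (~q_4) forces q_4 = False.
  (q_2) forces q_2 = True.
  (~q_2 | ~q_6) forces q_6 = False.
  Clause (~q_1 | q_6) is falsified — contradiction.
Case q_1 = False:
  Clause (q_1) is falsified — contradiction.
Both cases fail, so the formula is unsatisfiable.

Unsatisfiable — no assignment works.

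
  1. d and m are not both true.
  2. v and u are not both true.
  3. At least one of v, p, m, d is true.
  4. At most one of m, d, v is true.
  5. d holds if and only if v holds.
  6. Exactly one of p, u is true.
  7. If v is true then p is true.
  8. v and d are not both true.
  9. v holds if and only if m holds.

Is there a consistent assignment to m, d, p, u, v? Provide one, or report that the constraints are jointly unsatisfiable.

m: False, d: False, p: True, u: False, v: False

  (1) d=F, m=F — not both ✓
  (2) v=F, u=F — not both ✓
  (3) {v, p, m, d}: 1 true — at least one ✓
  (4) {m, d, v}: 0 true — at most one ✓
  (5) d=F, v=F — same ✓
  (6) {p, u}: 1 true — exactly one ✓
  (7) v=F ⇒ p: vacuous ✓
  (8) v=F, d=F — not both ✓
  (9) v=F, m=F — same ✓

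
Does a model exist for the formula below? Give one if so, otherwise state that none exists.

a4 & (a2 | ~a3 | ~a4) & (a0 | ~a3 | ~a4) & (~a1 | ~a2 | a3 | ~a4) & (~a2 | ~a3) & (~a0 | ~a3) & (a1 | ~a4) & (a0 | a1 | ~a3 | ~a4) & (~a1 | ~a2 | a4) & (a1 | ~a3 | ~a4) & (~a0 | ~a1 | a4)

a0: True; a1: True; a2: False; a3: False; a4: True

Unit clause (a4) forces a4 = True.
In (a1 | ~a4) only a1 is left, so a1 = True.
Set a0 = True.
  then (~a0 | ~a3) forces a3 = False.
  then (~a1 | ~a2 | a3 | ~a4) forces a2 = False.
All clauses satisfied.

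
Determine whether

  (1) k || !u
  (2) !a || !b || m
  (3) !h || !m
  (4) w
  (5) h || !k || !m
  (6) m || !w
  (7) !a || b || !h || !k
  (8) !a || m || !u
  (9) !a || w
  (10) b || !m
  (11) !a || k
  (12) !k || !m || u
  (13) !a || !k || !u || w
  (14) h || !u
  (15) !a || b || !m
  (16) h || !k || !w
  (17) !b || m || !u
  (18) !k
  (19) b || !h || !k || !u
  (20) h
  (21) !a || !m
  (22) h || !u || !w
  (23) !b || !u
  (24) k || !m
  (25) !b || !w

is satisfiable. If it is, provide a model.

Case m = True:
  (!h || !m) forces h = False.
  Clause (h) is falsified — contradiction.
Case m = False:
  (w) forces w = True.
  Clause (m || !w) is falsified — contradiction.
Both cases fail, so the formula is unsatisfiable.

No satisfying assignment exists.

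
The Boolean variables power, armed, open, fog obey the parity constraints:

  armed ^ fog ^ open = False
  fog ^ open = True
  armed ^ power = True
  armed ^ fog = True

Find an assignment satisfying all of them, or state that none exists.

power = False, armed = True, open = True, fog = False

armed ^ fog ^ open = T ^ F ^ T = False ✓
fog ^ open = F ^ T = True ✓
armed ^ power = T ^ F = True ✓
armed ^ fog = T ^ F = True ✓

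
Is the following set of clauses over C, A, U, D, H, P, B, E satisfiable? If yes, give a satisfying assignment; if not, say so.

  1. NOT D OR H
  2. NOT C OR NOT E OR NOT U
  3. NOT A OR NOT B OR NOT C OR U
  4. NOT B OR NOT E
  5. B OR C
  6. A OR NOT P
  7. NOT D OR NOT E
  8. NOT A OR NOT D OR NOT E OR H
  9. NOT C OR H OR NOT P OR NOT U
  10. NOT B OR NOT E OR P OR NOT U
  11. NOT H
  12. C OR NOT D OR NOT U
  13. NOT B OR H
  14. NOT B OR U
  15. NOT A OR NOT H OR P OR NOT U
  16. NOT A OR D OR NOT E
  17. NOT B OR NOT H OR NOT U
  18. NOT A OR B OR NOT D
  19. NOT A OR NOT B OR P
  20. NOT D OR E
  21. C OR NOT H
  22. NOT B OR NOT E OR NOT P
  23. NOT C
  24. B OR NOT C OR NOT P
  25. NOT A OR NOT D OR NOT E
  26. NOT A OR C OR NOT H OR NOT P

The formula is unsatisfiable.

Case C = True:
  Clause (NOT C) is falsified — contradiction.
Case C = False:
  (B OR C) forces B = True.
  (NOT B OR NOT E) forces E = False.
  (NOT H) forces H = False.
  Clause (NOT B OR H) is falsified — contradiction.
Both cases fail, so the formula is unsatisfiable.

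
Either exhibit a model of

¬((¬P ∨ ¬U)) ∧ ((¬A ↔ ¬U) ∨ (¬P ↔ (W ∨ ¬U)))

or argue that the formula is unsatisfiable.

W=T, P=T, A=T, U=T

  ¬((¬P ∨ ¬U)) = True
    ¬P ∨ ¬U = False
      ¬P = False
      ¬U = False
  (¬A ↔ ¬U) ∨ (¬P ↔ (W ∨ ¬U)) = True
    ¬A ↔ ¬U = True
      ¬A = False
      ¬U = False
    ¬P ↔ (W ∨ ¬U) = False
      ¬P = False
      W ∨ ¬U = True
        ¬U = False
Both conjuncts True, so the formula holds.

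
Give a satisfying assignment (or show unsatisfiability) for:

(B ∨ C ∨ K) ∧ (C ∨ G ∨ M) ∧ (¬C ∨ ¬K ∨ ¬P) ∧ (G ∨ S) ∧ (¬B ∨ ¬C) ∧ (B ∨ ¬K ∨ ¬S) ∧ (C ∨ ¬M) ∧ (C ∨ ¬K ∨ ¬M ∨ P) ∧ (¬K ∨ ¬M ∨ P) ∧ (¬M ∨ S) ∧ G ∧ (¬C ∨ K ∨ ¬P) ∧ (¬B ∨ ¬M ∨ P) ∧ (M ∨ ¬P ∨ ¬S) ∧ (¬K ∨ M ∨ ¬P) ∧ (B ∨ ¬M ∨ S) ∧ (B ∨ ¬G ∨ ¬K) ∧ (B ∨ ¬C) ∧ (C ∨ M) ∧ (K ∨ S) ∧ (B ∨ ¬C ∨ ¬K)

The formula is unsatisfiable.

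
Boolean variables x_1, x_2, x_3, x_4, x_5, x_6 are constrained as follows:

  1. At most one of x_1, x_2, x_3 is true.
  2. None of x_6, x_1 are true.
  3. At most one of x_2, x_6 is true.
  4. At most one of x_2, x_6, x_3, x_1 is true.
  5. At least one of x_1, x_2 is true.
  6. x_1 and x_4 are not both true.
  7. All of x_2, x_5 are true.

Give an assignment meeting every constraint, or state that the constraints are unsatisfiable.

x_1 = False; x_2 = True; x_3 = False; x_4 = True; x_5 = True; x_6 = False

  (1) {x_1, x_2, x_3}: 1 true — at most one ✓
  (2) {x_6, x_1}: 0 true — none ✓
  (3) {x_2, x_6}: 1 true — at most one ✓
  (4) {x_2, x_6, x_3, x_1}: 1 true — at most one ✓
  (5) {x_1, x_2}: 1 true — at least one ✓
  (6) x_1=F, x_4=T — not both ✓
  (7) {x_2, x_5}: all 2 true ✓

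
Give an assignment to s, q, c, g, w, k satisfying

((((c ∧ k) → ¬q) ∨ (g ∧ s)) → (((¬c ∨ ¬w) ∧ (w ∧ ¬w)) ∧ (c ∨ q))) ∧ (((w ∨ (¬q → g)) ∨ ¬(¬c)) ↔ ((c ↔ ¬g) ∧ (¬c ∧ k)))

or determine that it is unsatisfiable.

Case c = True: the conjunct ((w ∨ (¬q → g)) ∨ ¬(¬c)) ↔ ((c ↔ ¬g) ∧ (¬c ∧ k)) becomes ((w ∨ (¬q → g)) ∨ True) ↔ (¬g ∧ False) = False.
Case c = False: the formula simplifies to ((w ∧ ¬w) ∧ q) ∧ ((w ∨ (¬q → g)) ↔ (g ∧ k)).
  w = True: the conjunct ¬w is False.
  w = False: the conjunct w is False.
Both cases fail — unsatisfiable.

No satisfying assignment exists.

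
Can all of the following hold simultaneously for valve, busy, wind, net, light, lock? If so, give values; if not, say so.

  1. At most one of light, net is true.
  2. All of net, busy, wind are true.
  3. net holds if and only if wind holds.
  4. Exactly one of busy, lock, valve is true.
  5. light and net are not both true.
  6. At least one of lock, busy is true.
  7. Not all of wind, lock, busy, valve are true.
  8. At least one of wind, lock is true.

valve=F, busy=T, wind=T, net=T, light=F, lock=F

  (1) {light, net}: 1 true — at most one ✓
  (2) {net, busy, wind}: all 3 true ✓
  (3) net=T, wind=T — same ✓
  (4) {busy, lock, valve}: 1 true — exactly one ✓
  (5) light=F, net=T — not both ✓
  (6) {lock, busy}: 1 true — at least one ✓
  (7) {wind, lock, busy, valve}: 2/4 true — not all ✓
  (8) {wind, lock}: 1 true — at least one ✓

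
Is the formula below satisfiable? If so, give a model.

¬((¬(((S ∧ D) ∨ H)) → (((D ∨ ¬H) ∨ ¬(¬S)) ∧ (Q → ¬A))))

H = False, S = True, D = False, Q = True, A = True

  ¬((¬(((S ∧ D) ∨ H)) → (((D ∨ ¬H) ∨ ¬(¬S)) ∧ (Q → ¬A)))) = True
    ¬(((S ∧ D) ∨ H)) → (((D ∨ ¬H) ∨ ¬(¬S)) ∧ (Q → ¬A)) = False
      ¬(((S ∧ D) ∨ H)) = True
        (S ∧ D) ∨ H = False
          S ∧ D = False
      ((D ∨ ¬H) ∨ ¬(¬S)) ∧ (Q → ¬A) = False
        (D ∨ ¬H) ∨ ¬(¬S) = True
          D ∨ ¬H = True
            ¬H = True
          ¬(¬S) = True
            ¬S = False
        Q → ¬A = False
          ¬A = False
The formula evaluates to True.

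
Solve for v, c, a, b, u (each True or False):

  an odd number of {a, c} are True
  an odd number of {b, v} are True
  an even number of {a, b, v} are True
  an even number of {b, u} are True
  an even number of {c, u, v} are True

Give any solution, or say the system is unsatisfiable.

Adding constraints 1, 3, 4, 5 mod 2: every variable appears an even number of times on the left, so the left side is 0.
But the right sides sum to 1 (mod 2). 0 ≠ 1 — the system is inconsistent.

UNSATISFIABLE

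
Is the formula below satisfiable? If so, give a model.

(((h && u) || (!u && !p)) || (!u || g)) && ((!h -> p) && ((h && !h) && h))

Case h = True: the conjunct !h is False.
Case h = False: the conjunct h is False.
Both cases fail — unsatisfiable.

Unsatisfiable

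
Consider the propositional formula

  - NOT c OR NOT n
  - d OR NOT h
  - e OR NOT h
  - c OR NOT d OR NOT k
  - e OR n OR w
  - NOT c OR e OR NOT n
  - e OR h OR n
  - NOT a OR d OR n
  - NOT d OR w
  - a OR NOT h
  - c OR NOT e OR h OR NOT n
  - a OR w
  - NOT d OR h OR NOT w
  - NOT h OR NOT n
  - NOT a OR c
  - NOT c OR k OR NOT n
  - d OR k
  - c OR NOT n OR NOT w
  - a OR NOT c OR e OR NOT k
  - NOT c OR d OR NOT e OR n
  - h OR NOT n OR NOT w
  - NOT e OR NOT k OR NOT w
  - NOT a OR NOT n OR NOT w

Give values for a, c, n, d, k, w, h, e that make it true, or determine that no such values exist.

Set a = True.
  then (NOT a OR c) forces c = True.
  then (NOT c OR NOT n) forces n = False.
  then (NOT a OR d OR n) forces d = True.
  then (NOT d OR w) forces w = True.
  then (NOT d OR h OR NOT w) forces h = True.
  then (e OR NOT h) forces e = True.
  then (NOT e OR NOT k OR NOT w) forces k = False.
All clauses satisfied.

a=T; c=T; n=F; d=T; k=F; w=T; h=T; e=T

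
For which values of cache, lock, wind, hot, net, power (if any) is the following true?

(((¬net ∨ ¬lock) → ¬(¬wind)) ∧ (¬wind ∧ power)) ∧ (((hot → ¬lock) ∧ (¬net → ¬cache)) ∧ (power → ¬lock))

The formula is unsatisfiable.

Case wind = True: the conjunct ¬wind is False.
Case wind = False: the formula simplifies to (¬((¬net ∨ ¬lock)) ∧ power) ∧ (((hot → ¬lock) ∧ (¬net → ¬cache)) ∧ (power → ¬lock)).
  net = True: simplifies to (¬(¬lock) ∧ power) ∧ ((hot → ¬lock) ∧ (power → ¬lock)).
    lock = True: simplifies to power ∧ (¬hot ∧ ¬power).
      power = True: the conjunct ¬power is False.
      power = False: the conjunct power is False.
    lock = False: the conjunct ¬(¬lock) becomes ¬(¬False) = False.
  net = False: the conjunct ¬((¬net ∨ ¬lock)) becomes ¬((True ∨ ¬lock)) = False.
Both cases fail — unsatisfiable.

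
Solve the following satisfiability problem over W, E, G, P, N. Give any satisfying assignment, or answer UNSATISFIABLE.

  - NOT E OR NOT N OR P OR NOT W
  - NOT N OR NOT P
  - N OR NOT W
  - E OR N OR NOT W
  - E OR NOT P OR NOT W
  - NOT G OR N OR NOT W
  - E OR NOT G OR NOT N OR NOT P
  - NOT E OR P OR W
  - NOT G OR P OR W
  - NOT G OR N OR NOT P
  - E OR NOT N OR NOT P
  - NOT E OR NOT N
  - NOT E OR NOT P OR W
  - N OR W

W = True, E = False, G = True, P = False, N = True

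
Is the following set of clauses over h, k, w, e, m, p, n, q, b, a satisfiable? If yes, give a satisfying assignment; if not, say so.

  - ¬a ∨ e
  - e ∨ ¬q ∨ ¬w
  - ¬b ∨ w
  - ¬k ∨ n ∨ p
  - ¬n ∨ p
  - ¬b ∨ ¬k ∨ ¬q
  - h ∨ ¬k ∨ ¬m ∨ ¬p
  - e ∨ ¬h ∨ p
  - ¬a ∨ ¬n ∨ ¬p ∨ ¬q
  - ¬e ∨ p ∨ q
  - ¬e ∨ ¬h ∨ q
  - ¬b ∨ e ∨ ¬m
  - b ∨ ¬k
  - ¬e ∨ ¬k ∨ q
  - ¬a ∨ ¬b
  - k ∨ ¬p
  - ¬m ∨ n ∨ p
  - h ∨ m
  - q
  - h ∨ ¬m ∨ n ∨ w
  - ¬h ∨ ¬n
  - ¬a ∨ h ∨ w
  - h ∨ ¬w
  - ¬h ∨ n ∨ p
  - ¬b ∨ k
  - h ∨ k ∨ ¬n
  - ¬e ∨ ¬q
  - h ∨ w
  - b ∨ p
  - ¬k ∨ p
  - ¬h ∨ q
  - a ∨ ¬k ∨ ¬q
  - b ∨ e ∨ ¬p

The formula is unsatisfiable.

Case w = True:
  (q) forces q = True.
  (e ∨ ¬q ∨ ¬w) forces e = True.
  Clause (¬e ∨ ¬q) is falsified — contradiction.
Case w = False:
  (¬b ∨ w) forces b = False.
  (b ∨ ¬k) forces k = False.
  (k ∨ ¬p) forces p = False.
  Clause (b ∨ p) is falsified — contradiction.
Both cases fail, so the formula is unsatisfiable.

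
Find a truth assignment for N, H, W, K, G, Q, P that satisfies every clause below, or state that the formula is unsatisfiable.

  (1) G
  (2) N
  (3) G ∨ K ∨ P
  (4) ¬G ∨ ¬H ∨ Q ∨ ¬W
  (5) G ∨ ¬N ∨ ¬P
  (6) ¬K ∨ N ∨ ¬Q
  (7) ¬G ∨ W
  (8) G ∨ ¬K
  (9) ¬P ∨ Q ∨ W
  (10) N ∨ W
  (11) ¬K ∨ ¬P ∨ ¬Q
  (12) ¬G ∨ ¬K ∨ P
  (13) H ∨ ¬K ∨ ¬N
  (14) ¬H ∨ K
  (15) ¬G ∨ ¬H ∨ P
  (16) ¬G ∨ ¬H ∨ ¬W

N = True; H = False; W = True; K = False; G = True; Q = False; P = False

Unit clause (G) forces G = True.
Unit clause (N) forces N = True.
In (¬G ∨ W) only W is left, so W = True.
In (¬G ∨ ¬H ∨ ¬W) only ¬H is left, so H = False.
In (H ∨ ¬K ∨ ¬N) only ¬K is left, so K = False.
Set Q = False.
Set P = False.
All clauses satisfied.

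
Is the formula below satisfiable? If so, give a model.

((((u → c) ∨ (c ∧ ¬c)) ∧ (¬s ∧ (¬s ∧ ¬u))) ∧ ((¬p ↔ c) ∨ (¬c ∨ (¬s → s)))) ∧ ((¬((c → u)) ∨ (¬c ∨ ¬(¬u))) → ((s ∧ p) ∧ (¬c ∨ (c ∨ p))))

Case s = True: the conjunct ¬s is False.
Case s = False: the formula simplifies to ((((u → c) ∨ (c ∧ ¬c)) ∧ ¬u) ∧ ((¬p ↔ c) ∨ ¬c)) ∧ ¬((¬((c → u)) ∨ (¬c ∨ ¬(¬u)))).
  c = True: simplifies to (¬u ∧ ¬p) ∧ ¬((¬u ∨ ¬(¬u))).
    u = True: the conjunct ¬u is False.
    u = False: the conjunct ¬((¬u ∨ ¬(¬u))) becomes ¬((True ∨ False)) = False.
  c = False: the conjunct ¬((¬((c → u)) ∨ (¬c ∨ ¬(¬u)))) becomes ¬((False ∨ True)) = False.
Both cases fail — unsatisfiable.

Unsatisfiable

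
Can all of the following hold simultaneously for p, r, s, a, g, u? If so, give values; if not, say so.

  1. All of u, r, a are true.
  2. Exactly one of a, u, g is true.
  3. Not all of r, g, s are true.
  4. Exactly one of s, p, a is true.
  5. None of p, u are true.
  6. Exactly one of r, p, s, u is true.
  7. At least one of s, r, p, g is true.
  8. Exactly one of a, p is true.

The formula is unsatisfiable.

Case u = True:
  Constraint (5) is violated (u=T) — contradiction.
Case u = False:
  Constraint (1) is violated (u=F) — contradiction.
Both cases fail — unsatisfiable.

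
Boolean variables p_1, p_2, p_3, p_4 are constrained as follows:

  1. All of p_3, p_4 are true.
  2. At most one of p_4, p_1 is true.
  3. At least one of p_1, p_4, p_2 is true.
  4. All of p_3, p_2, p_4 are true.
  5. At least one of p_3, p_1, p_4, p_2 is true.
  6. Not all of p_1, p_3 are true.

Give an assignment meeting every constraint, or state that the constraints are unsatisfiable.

p_1=F, p_2=T, p_3=T, p_4=T

  (1) {p_3, p_4}: all 2 true ✓
  (2) {p_4, p_1}: 1 true — at most one ✓
  (3) {p_1, p_4, p_2}: 2 true — at least one ✓
  (4) {p_3, p_2, p_4}: all 3 true ✓
  (5) {p_3, p_1, p_4, p_2}: 3 true — at least one ✓
  (6) {p_1, p_3}: 1/2 true — not all ✓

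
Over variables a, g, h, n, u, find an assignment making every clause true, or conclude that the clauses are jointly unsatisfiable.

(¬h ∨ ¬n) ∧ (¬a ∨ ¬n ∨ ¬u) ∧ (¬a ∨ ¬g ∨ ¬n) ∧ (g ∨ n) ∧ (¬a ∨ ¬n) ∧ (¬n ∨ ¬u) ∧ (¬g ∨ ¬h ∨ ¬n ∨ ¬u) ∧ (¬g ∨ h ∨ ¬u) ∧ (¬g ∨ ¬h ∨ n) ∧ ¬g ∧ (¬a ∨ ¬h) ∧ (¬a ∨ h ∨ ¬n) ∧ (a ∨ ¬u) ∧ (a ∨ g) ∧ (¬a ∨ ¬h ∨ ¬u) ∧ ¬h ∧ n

Case a = True:
  (¬a ∨ ¬n) forces n = False.
  Clause (n) is falsified — contradiction.
Case a = False:
  (¬g) forces g = False.
  Clause (a ∨ g) is falsified — contradiction.
Both cases fail, so the formula is unsatisfiable.

UNSATISFIABLE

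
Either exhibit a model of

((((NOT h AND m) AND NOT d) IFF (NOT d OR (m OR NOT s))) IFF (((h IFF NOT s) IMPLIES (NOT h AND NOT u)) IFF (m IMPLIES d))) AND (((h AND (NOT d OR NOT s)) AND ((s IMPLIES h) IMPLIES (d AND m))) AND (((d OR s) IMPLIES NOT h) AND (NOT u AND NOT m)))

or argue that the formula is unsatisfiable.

Unsatisfiable

Case h = True: the formula simplifies to (NOT ((NOT d OR (m OR NOT s))) IFF (s IFF (m IMPLIES d))) AND (((NOT d OR NOT s) AND (d AND m)) AND (NOT ((d OR s)) AND (NOT u AND NOT m))).
  m = True: the conjunct NOT m is False.
  m = False: the conjunct m is False.
Case h = False: the conjunct h is False.
Both cases fail — unsatisfiable.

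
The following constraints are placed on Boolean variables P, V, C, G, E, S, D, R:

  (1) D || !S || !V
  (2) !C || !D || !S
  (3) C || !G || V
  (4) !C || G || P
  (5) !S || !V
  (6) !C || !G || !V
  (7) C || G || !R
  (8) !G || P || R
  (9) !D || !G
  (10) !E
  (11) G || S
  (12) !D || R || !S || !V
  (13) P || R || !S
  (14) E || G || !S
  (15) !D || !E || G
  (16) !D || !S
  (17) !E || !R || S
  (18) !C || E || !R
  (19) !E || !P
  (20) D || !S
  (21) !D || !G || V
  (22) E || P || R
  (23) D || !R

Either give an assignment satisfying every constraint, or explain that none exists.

P = True, V = True, C = False, G = True, E = False, S = False, D = False, R = False

Unit clause (!E) forces E = False.
Set P = True.
Set V = True.
  then (!S || !V) forces S = False.
  then (G || S) forces G = True.
  then (!C || !G || !V) forces C = False.
  then (!D || !G) forces D = False.
  then (D || !R) forces R = False.
All clauses satisfied.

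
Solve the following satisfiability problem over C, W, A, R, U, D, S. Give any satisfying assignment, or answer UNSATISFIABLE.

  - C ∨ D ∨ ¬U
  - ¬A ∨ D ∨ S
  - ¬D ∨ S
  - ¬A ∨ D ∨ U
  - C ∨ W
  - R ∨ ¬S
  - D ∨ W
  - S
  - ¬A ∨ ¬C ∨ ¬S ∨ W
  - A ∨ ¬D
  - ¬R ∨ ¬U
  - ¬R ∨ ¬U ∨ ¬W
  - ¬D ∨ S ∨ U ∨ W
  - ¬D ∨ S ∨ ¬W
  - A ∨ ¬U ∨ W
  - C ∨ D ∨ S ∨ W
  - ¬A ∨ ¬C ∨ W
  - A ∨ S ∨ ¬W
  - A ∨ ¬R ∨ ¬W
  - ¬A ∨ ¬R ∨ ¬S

Case S = True:
  (R ∨ ¬S) forces R = True.
  (¬R ∨ ¬U) forces U = False.
  (¬A ∨ ¬R ∨ ¬S) forces A = False.
  (A ∨ ¬D) forces D = False.
  (D ∨ W) forces W = True.
  Clause (A ∨ ¬R ∨ ¬W) is falsified — contradiction.
Case S = False:
  Clause (S) is falsified — contradiction.
Both cases fail, so the formula is unsatisfiable.

Unsatisfiable — no assignment works.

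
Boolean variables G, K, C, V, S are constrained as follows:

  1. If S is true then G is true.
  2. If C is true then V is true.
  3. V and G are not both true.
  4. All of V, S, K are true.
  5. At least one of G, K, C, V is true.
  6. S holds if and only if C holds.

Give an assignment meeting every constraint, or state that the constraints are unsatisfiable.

Unsatisfiable

Case S = True:
  (1) with S=T forces G = True.
  (3) with G=T forces V = False.
  Constraint (4) is violated (V=F) — contradiction.
Case S = False:
  Constraint (4) is violated (S=F) — contradiction.
Both cases fail — unsatisfiable.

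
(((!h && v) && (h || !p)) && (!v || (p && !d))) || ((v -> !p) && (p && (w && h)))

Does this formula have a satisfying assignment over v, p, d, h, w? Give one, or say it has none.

v: False; p: True; d: True; h: True; w: True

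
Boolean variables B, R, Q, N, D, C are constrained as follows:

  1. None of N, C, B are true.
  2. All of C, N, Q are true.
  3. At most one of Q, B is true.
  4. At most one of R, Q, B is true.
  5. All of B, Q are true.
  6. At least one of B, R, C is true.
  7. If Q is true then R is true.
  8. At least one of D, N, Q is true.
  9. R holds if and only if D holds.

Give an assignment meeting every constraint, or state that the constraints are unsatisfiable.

Case B = True:
  Constraint (1) is violated (B=T) — contradiction.
Case B = False:
  Constraint (5) is violated (B=F) — contradiction.
Both cases fail — unsatisfiable.

UNSATISFIABLE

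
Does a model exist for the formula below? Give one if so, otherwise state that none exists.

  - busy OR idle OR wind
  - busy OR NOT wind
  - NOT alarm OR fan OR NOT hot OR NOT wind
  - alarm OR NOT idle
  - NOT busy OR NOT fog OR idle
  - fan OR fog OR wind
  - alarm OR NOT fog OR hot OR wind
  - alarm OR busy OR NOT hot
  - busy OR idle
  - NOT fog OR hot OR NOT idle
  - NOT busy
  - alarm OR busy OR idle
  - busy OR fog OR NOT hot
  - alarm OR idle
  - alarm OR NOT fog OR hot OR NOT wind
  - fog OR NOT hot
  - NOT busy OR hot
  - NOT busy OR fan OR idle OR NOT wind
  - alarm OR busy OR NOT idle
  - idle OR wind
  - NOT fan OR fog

busy = False, idle = True, wind = False, fog = True, fan = False, hot = True, alarm = True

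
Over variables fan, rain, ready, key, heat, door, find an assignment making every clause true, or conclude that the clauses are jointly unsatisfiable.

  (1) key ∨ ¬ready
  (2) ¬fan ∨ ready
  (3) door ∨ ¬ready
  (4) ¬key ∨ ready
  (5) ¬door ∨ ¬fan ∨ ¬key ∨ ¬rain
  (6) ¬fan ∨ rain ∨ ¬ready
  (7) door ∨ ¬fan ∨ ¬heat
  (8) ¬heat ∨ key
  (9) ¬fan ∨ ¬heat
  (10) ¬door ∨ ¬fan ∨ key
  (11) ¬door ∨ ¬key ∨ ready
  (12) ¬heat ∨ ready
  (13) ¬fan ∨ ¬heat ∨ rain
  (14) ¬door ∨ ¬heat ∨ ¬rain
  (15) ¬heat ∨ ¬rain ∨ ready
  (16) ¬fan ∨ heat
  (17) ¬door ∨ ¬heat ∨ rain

Try fan = True:
  (¬fan ∨ ready) forces ready = True.
  (key ∨ ¬ready) forces key = True.
  (door ∨ ¬ready) forces door = True.
  (¬door ∨ ¬fan ∨ ¬key ∨ ¬rain) forces rain = False.
  clause (¬fan ∨ rain ∨ ¬ready) is falsified — backtrack.
So fan = False.
Set rain = False.
Set ready = False.
  then (¬key ∨ ready) forces key = False.
  then (¬heat ∨ key) forces heat = False.
Set door = True.
All clauses satisfied.

fan = False, rain = False, ready = False, key = False, heat = False, door = True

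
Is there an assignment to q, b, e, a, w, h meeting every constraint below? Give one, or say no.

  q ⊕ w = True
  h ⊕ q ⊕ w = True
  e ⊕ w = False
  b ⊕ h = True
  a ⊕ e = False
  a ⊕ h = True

q = False, b = True, e = True, a = True, w = True, h = False

q ⊕ w = F ⊕ T = True ✓
h ⊕ q ⊕ w = F ⊕ F ⊕ T = True ✓
e ⊕ w = T ⊕ T = False ✓
b ⊕ h = T ⊕ F = True ✓
a ⊕ e = T ⊕ T = False ✓
a ⊕ h = T ⊕ F = True ✓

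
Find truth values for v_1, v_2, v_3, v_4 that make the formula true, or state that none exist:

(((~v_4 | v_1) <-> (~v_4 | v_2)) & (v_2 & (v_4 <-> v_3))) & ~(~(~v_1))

v_1=F, v_2=T, v_3=F, v_4=F

  ((~v_4 | v_1) <-> (~v_4 | v_2)) & (v_2 & (v_4 <-> v_3)) = True
    (~v_4 | v_1) <-> (~v_4 | v_2) = True
      ~v_4 | v_1 = True
        ~v_4 = True
      ~v_4 | v_2 = True
        ~v_4 = True
    v_2 & (v_4 <-> v_3) = True
      v_4 <-> v_3 = True
  ~(~(~v_1)) = True
    ~(~v_1) = False
      ~v_1 = True
Both conjuncts True, so the formula holds.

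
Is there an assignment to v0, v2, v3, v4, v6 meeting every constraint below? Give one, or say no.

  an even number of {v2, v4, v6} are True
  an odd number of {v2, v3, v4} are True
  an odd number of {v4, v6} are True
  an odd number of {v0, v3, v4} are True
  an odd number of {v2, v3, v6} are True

Unsatisfiable — no assignment works.

Adding constraints 2, 3, 5 mod 2: every variable appears an even number of times on the left, so the left side is 0.
But the right sides sum to 1 (mod 2). 0 ≠ 1 — the system is inconsistent.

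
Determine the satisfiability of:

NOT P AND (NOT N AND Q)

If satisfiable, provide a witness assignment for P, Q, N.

P = False, Q = True, N = False

  NOT P = True
  NOT N AND Q = True
    NOT N = True
Both conjuncts True, so the formula holds.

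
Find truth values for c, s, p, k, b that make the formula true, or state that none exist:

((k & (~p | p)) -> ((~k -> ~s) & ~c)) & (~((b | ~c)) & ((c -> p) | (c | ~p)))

c = True; s = True; p = False; k = False; b = False

  (k & (~p | p)) -> ((~k -> ~s) & ~c) = True
    k & (~p | p) = False
      ~p | p = True
        ~p = True
    (~k -> ~s) & ~c = False
      ~k -> ~s = False
        ~k = True
        ~s = False
      ~c = False
  ~((b | ~c)) & ((c -> p) | (c | ~p)) = True
    ~((b | ~c)) = True
      b | ~c = False
        ~c = False
    (c -> p) | (c | ~p) = True
      c -> p = False
      c | ~p = True
        ~p = True
Both conjuncts True, so the formula holds.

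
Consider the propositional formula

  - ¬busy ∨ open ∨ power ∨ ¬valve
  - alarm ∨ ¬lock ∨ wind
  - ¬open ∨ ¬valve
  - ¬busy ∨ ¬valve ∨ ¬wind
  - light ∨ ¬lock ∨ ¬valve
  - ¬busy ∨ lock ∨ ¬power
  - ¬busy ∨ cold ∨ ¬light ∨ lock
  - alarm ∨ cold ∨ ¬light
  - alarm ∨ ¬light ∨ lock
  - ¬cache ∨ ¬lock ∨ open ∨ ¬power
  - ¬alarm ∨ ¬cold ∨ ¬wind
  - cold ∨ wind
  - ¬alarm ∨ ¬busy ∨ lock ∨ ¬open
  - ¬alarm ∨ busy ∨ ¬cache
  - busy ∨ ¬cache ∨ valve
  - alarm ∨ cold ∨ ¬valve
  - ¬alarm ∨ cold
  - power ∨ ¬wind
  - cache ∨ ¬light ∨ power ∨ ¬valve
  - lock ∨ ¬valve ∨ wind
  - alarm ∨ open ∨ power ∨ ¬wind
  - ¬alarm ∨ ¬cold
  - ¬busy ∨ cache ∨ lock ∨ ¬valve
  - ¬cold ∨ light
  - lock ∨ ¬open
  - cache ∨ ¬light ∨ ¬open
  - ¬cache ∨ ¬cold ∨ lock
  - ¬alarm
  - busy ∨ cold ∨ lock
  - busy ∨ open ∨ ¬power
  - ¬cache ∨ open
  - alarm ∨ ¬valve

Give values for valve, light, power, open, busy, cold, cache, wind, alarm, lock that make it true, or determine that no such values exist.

Unit clause (¬alarm) forces alarm = False.
In (alarm ∨ ¬valve) only ¬valve is left, so valve = False.
Set light = False.
  then (¬cold ∨ light) forces cold = False.
  then (cold ∨ wind) forces wind = True.
  then (power ∨ ¬wind) forces power = True.
Set open = True.
  then (lock ∨ ¬open) forces lock = True.
Set busy = False.
  then (busy ∨ ¬cache ∨ valve) forces cache = False.
All clauses satisfied.

valve: False; light: False; power: True; open: True; busy: False; cold: False; cache: False; wind: True; alarm: False; lock: True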